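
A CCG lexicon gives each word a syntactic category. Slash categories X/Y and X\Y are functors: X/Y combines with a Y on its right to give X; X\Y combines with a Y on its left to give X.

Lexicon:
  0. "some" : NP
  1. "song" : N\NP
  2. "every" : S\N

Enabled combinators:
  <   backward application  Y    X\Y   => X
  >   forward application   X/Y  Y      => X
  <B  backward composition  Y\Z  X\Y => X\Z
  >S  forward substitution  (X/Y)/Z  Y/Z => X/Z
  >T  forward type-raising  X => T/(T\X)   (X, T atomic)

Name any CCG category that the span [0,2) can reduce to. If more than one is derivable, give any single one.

N

[0,3] S   <
  [0,2] N   <
    [0,1] "some" : NP
    [1,2] "song" : N\NP
  [2,3] "every" : S\N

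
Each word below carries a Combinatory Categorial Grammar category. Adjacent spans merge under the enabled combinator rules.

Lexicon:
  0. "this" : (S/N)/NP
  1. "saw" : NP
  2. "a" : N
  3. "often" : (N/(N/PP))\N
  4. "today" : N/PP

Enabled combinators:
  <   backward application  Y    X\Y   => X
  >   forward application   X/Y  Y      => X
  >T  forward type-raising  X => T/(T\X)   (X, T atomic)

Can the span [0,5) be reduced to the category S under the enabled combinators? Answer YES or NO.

YES

[0,5] S   >
  [0,2] S/N   >
    [0,1] "this" : (S/N)/NP
    [1,2] "saw" : NP
  [2,5] N   >
    [2,4] N/(N/PP)   <
      [2,3] "a" : N
      [3,4] "often" : (N/(N/PP))\N
    [4,5] "today" : N/PP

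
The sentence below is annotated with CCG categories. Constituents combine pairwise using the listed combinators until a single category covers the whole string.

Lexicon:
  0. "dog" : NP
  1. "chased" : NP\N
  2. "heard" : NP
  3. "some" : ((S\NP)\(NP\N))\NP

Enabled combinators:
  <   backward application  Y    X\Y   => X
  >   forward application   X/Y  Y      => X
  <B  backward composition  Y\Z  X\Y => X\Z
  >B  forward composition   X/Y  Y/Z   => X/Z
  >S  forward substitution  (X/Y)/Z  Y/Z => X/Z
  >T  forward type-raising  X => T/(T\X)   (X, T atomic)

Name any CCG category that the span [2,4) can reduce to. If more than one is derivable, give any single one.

[0,4] S   <
  [0,1] "dog" : NP
  [1,4] S\NP   <
    [1,2] "chased" : NP\N
    [2,4] (S\NP)\(NP\N)   <
      [2,3] "heard" : NP
      [3,4] "some" : ((S\NP)\(NP\N))\NP

(S\NP)\(NP\N)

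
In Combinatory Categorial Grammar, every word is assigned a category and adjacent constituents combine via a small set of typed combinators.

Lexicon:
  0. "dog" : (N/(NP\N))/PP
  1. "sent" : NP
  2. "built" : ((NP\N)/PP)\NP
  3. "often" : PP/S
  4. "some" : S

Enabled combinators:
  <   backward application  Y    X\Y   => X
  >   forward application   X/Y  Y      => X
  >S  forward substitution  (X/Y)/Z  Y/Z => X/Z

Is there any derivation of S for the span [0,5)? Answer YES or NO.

NO

(N/(NP\N))/PP NP ((NP\N)/PP)\NP PP/S S
CKY chart[0,5] = {N}; S ∉ chart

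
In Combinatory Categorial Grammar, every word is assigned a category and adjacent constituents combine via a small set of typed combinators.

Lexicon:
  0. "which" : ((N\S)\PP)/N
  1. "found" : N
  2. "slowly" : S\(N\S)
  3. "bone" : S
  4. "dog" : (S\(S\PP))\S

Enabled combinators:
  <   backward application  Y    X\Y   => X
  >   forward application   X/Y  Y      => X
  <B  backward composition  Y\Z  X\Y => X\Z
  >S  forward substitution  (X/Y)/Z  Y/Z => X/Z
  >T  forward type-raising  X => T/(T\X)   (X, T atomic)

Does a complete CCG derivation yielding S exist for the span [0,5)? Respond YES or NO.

YES

[0,5] S   <
  [0,3] S\PP   <B
    [0,2] (N\S)\PP   >
      [0,1] "which" : ((N\S)\PP)/N
      [1,2] "found" : N
    [2,3] "slowly" : S\(N\S)
  [3,5] S\(S\PP)   <
    [3,4] "bone" : S
    [4,5] "dog" : (S\(S\PP))\S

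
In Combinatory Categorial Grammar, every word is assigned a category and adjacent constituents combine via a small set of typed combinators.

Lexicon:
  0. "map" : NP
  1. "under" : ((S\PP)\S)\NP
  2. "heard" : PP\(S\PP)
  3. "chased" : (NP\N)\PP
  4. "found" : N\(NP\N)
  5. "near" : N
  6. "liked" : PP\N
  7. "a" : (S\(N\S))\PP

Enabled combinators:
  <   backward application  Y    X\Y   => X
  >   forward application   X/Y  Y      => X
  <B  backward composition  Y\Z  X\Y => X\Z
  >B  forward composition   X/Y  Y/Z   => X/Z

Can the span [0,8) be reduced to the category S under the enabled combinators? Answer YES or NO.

YES

[0,8] S   <
  [0,5] N\S   <B
    [0,3] PP\S   <B
      [0,2] (S\PP)\S   <
        [0,1] "map" : NP
        [1,2] "under" : ((S\PP)\S)\NP
      [2,3] "heard" : PP\(S\PP)
    [3,5] N\PP   <B
      [3,4] "chased" : (NP\N)\PP
      [4,5] "found" : N\(NP\N)
  [5,8] S\(N\S)   <
    [5,7] PP   <
      [5,6] "near" : N
      [6,7] "liked" : PP\N
    [7,8] "a" : (S\(N\S))\PP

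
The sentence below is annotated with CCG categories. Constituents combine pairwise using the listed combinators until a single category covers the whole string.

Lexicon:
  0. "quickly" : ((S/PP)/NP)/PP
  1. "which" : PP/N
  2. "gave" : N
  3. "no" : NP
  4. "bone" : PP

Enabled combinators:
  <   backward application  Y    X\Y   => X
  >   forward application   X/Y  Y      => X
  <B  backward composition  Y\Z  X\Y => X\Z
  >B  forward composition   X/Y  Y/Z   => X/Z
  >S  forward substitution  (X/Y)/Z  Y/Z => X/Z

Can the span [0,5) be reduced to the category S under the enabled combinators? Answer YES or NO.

[0,5] S   >
  [0,4] S/PP   >
    [0,3] (S/PP)/NP   >
      [0,1] "quickly" : ((S/PP)/NP)/PP
      [1,3] PP   >
        [1,2] "which" : PP/N
        [2,3] "gave" : N
    [3,4] "no" : NP
  [4,5] "bone" : PP

YES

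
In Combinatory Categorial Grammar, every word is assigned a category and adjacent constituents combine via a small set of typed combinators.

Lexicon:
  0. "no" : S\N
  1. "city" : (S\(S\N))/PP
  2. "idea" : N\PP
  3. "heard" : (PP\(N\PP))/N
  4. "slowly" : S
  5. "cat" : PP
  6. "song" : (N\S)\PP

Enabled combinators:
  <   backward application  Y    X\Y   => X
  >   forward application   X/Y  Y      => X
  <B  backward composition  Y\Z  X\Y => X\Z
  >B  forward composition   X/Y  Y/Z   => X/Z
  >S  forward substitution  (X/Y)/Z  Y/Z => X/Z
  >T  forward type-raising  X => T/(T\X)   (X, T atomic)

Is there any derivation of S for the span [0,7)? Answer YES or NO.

[0,7] S   <
  [0,1] "no" : S\N
  [1,7] S\(S\N)   >
    [1,2] "city" : (S\(S\N))/PP
    [2,7] PP   <
      [2,3] "idea" : N\PP
      [3,7] PP\(N\PP)   >
        [3,4] "heard" : (PP\(N\PP))/N
        [4,7] N   >
          [4,5] N/(N\S)   >T
            [4,5] "slowly" : S
          [5,7] N\S   <
            [5,6] "cat" : PP
            [6,7] "song" : (N\S)\PP

YES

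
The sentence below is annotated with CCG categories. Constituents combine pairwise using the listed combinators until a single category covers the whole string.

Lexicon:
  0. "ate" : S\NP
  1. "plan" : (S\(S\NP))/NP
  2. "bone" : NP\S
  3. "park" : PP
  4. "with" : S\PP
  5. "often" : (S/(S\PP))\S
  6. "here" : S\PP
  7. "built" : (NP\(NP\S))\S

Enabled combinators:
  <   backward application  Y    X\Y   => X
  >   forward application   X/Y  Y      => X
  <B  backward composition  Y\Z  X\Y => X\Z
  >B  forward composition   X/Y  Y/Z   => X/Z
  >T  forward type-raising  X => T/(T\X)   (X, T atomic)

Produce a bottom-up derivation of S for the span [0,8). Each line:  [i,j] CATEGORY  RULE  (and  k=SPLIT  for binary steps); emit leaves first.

[0,8] S   <
  [0,1] "ate" : S\NP
  [1,8] S\(S\NP)   >
    [1,2] "plan" : (S\(S\NP))/NP
    [2,8] NP   <
      [2,3] "bone" : NP\S
      [3,8] NP\(NP\S)   <
        [3,7] S   >
          [3,6] S/(S\PP)   <
            [3,5] S   >
              [3,4] S/(S\PP)   >T
                [3,4] "park" : PP
              [4,5] "with" : S\PP
            [5,6] "often" : (S/(S\PP))\S
          [6,7] "here" : S\PP
        [7,8] "built" : (NP\(NP\S))\S

[0,1] S\NP  lex  "ate"
[1,2] (S\(S\NP))/NP  lex  "plan"
[2,3] NP\S  lex  "bone"
[3,4] PP  lex  "park"
[3,4] S/(S\PP)  >T
[4,5] S\PP  lex  "with"
[3,5] S  >  k=4
[5,6] (S/(S\PP))\S  lex  "often"
[3,6] S/(S\PP)  <  k=5
[6,7] S\PP  lex  "here"
[3,7] S  >  k=6
[7,8] (NP\(NP\S))\S  lex  "built"
[3,8] NP\(NP\S)  <  k=7
[2,8] NP  <  k=3
[1,8] S\(S\NP)  >  k=2
[0,8] S  <  k=1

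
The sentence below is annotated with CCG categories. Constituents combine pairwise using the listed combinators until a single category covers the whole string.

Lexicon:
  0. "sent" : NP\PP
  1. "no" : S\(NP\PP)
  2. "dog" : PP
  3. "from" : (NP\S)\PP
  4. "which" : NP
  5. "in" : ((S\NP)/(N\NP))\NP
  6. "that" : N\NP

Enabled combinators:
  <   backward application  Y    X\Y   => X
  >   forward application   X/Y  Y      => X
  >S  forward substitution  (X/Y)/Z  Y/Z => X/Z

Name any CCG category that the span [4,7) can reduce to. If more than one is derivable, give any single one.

[0,7] S   <
  [0,4] NP   <
    [0,2] S   <
      [0,1] "sent" : NP\PP
      [1,2] "no" : S\(NP\PP)
    [2,4] NP\S   <
      [2,3] "dog" : PP
      [3,4] "from" : (NP\S)\PP
  [4,7] S\NP   >
    [4,6] (S\NP)/(N\NP)   <
      [4,5] "which" : NP
      [5,6] "in" : ((S\NP)/(N\NP))\NP
    [6,7] "that" : N\NP

S\NP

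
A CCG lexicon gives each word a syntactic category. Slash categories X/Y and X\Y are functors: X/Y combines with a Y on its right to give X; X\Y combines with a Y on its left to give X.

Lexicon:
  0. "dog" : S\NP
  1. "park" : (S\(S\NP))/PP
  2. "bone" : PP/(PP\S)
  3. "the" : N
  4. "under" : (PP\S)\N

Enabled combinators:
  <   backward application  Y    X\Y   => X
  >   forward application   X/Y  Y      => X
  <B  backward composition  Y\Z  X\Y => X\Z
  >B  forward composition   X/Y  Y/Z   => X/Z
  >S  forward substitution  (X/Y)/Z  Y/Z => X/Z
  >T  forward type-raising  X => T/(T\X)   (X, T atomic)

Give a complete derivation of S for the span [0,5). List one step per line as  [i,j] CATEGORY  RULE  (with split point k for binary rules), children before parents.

[0,5] S   <
  [0,1] "dog" : S\NP
  [1,5] S\(S\NP)   >
    [1,2] "park" : (S\(S\NP))/PP
    [2,5] PP   >
      [2,3] "bone" : PP/(PP\S)
      [3,5] PP\S   <
        [3,4] "the" : N
        [4,5] "under" : (PP\S)\N

[0,1] S\NP  lex  "dog"
[1,2] (S\(S\NP))/PP  lex  "park"
[2,3] PP/(PP\S)  lex  "bone"
[3,4] N  lex  "the"
[4,5] (PP\S)\N  lex  "under"
[3,5] PP\S  <  k=4
[2,5] PP  >  k=3
[1,5] S\(S\NP)  >  k=2
[0,5] S  <  k=1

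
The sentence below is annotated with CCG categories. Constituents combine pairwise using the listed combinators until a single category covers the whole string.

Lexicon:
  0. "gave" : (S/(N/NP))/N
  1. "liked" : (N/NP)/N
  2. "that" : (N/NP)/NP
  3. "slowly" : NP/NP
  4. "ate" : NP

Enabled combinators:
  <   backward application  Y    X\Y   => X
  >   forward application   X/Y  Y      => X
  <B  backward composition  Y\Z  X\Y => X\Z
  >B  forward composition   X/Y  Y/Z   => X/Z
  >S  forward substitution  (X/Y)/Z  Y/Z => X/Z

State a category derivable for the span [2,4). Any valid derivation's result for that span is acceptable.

N/NP

[0,5] S   >
  [0,2] S/N   >S
    [0,1] "gave" : (S/(N/NP))/N
    [1,2] "liked" : (N/NP)/N
  [2,5] N   >
    [2,4] N/NP   >S
      [2,3] "that" : (N/NP)/NP
      [3,4] "slowly" : NP/NP
    [4,5] "ate" : NP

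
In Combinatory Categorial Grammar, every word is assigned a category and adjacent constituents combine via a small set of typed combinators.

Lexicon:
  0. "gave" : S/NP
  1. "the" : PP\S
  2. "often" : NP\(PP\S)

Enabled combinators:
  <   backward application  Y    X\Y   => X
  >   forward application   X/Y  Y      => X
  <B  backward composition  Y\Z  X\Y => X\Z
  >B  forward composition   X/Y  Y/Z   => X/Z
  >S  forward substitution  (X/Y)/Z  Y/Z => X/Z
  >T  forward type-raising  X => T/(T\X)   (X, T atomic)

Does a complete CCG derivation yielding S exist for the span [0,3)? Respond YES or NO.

[0,3] S   >
  [0,1] "gave" : S/NP
  [1,3] NP   <
    [1,2] "the" : PP\S
    [2,3] "often" : NP\(PP\S)

YES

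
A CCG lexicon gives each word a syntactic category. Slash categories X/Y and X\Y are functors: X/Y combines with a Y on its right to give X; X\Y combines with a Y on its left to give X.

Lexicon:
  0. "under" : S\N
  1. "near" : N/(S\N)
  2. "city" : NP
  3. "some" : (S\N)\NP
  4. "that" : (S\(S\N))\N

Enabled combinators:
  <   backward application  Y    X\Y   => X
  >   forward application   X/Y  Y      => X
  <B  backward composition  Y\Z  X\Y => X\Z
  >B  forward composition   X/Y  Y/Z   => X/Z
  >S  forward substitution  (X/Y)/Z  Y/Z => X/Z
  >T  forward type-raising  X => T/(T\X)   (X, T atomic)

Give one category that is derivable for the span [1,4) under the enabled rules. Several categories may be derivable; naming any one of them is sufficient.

[0,5] S   <
  [0,1] "under" : S\N
  [1,5] S\(S\N)   <
    [1,4] N   >
      [1,2] "near" : N/(S\N)
      [2,4] S\N   <
        [2,3] "city" : NP
        [3,4] "some" : (S\N)\NP
    [4,5] "that" : (S\(S\N))\N

N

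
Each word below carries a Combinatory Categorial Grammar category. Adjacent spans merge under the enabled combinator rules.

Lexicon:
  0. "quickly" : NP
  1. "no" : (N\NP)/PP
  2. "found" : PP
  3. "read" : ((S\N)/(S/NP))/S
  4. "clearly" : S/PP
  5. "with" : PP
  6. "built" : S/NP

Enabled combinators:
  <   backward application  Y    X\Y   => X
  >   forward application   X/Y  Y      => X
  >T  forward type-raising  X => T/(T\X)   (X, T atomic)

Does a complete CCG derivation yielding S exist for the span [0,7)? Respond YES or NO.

[0,7] S   <
  [0,3] N   <
    [0,1] "quickly" : NP
    [1,3] N\NP   >
      [1,2] "no" : (N\NP)/PP
      [2,3] "found" : PP
  [3,7] S\N   >
    [3,6] (S\N)/(S/NP)   >
      [3,4] "read" : ((S\N)/(S/NP))/S
      [4,6] S   >
        [4,5] "clearly" : S/PP
        [5,6] "with" : PP
    [6,7] "built" : S/NP

YES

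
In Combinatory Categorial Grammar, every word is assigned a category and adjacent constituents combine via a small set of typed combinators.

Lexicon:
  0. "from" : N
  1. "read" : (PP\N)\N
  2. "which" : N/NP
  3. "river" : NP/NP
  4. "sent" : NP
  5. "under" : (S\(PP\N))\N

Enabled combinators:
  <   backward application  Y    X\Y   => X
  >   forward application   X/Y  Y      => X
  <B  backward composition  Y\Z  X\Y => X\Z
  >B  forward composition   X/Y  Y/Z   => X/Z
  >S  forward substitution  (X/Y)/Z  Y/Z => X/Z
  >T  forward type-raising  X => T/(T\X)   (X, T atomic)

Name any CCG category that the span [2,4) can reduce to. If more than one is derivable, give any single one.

N/NP

[0,6] S   <
  [0,2] PP\N   <
    [0,1] "from" : N
    [1,2] "read" : (PP\N)\N
  [2,6] S\(PP\N)   <
    [2,5] N   >
      [2,4] N/NP   >B
        [2,3] "which" : N/NP
        [3,4] "river" : NP/NP
      [4,5] "sent" : NP
    [5,6] "under" : (S\(PP\N))\N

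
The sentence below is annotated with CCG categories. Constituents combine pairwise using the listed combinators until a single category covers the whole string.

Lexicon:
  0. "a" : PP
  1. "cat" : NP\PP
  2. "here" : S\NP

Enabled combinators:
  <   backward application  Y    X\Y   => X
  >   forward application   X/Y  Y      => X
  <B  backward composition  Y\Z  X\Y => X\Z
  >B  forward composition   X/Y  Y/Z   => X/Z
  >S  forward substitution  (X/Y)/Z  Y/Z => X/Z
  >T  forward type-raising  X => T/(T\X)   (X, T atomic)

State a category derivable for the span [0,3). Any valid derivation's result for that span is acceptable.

S

[0,3] S   >
  [0,1] S/(S\PP)   >T
    [0,1] "a" : PP
  [1,3] S\PP   <B
    [1,2] "cat" : NP\PP
    [2,3] "here" : S\NP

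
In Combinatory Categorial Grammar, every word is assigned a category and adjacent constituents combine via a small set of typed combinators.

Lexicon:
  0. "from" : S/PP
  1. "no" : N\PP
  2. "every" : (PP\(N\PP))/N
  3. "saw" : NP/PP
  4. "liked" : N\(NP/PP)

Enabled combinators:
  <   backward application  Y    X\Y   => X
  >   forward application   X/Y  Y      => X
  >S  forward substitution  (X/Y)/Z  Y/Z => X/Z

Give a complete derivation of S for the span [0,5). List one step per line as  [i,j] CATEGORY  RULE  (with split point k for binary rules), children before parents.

[0,1] S/PP  lex  "from"
[1,2] N\PP  lex  "no"
[2,3] (PP\(N\PP))/N  lex  "every"
[3,4] NP/PP  lex  "saw"
[4,5] N\(NP/PP)  lex  "liked"
[3,5] N  <  k=4
[2,5] PP\(N\PP)  >  k=3
[1,5] PP  <  k=2
[0,5] S  >  k=1

[0,5] S   >
  [0,1] "from" : S/PP
  [1,5] PP   <
    [1,2] "no" : N\PP
    [2,5] PP\(N\PP)   >
      [2,3] "every" : (PP\(N\PP))/N
      [3,5] N   <
        [3,4] "saw" : NP/PP
        [4,5] "liked" : N\(NP/PP)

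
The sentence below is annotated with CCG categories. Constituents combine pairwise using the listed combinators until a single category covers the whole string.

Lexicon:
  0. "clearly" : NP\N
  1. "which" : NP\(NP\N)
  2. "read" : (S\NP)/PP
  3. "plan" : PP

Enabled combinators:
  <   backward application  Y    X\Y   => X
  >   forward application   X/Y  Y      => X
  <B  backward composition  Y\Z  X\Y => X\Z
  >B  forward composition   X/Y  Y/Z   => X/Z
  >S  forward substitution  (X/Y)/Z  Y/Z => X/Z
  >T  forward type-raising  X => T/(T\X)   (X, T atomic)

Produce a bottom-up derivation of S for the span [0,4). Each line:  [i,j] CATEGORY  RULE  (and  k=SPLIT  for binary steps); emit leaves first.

[0,1] NP\N  lex  "clearly"
[1,2] NP\(NP\N)  lex  "which"
[0,2] NP  <  k=1
[2,3] (S\NP)/PP  lex  "read"
[3,4] PP  lex  "plan"
[2,4] S\NP  >  k=3
[0,4] S  <  k=2

[0,4] S   <
  [0,2] NP   <
    [0,1] "clearly" : NP\N
    [1,2] "which" : NP\(NP\N)
  [2,4] S\NP   >
    [2,3] "read" : (S\NP)/PP
    [3,4] "plan" : PP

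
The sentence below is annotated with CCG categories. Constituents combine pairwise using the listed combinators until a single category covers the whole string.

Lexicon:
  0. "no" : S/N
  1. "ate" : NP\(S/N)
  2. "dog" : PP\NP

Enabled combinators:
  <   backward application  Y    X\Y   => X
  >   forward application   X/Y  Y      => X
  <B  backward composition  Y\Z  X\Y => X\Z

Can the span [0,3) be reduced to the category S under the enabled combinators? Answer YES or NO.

NO

S/N NP\(S/N) PP\NP
CKY chart[0,3] = {PP}; S ∉ chart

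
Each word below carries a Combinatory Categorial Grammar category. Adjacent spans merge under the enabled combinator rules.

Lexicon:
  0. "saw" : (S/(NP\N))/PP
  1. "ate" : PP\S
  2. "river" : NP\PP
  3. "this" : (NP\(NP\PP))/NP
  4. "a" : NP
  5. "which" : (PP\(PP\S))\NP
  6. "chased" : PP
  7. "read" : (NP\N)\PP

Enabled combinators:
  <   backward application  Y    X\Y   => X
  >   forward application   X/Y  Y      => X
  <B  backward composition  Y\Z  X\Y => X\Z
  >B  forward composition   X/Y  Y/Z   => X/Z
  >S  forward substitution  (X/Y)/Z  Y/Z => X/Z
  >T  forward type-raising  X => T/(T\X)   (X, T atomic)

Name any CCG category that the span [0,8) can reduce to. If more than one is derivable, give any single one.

[0,8] S   >
  [0,6] S/(NP\N)   >
    [0,1] "saw" : (S/(NP\N))/PP
    [1,6] PP   <
      [1,2] "ate" : PP\S
      [2,6] PP\(PP\S)   <
        [2,5] NP   <
          [2,3] "river" : NP\PP
          [3,5] NP\(NP\PP)   >
            [3,4] "this" : (NP\(NP\PP))/NP
            [4,5] "a" : NP
        [5,6] "which" : (PP\(PP\S))\NP
  [6,8] NP\N   <
    [6,7] "chased" : PP
    [7,8] "read" : (NP\N)\PP

S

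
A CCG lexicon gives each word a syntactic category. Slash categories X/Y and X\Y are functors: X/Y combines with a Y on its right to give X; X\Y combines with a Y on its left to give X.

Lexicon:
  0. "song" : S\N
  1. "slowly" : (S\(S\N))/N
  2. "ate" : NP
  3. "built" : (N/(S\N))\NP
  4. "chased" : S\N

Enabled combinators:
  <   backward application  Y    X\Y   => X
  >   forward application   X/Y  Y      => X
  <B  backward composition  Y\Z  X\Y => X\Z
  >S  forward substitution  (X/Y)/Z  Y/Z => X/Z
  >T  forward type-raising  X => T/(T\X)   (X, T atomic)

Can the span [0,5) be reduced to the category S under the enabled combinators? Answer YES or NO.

[0,5] S   <
  [0,1] "song" : S\N
  [1,5] S\(S\N)   >
    [1,2] "slowly" : (S\(S\N))/N
    [2,5] N   >
      [2,4] N/(S\N)   <
        [2,3] "ate" : NP
        [3,4] "built" : (N/(S\N))\NP
      [4,5] "chased" : S\N

YES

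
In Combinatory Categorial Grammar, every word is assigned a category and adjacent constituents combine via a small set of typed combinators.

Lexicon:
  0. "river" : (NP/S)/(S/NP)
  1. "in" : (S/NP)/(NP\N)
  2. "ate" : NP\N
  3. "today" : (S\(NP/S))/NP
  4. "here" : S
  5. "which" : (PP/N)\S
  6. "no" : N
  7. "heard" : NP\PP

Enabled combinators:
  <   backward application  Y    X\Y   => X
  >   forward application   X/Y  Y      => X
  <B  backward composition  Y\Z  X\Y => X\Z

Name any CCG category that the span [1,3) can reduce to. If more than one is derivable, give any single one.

[0,8] S   <
  [0,3] NP/S   >
    [0,1] "river" : (NP/S)/(S/NP)
    [1,3] S/NP   >
      [1,2] "in" : (S/NP)/(NP\N)
      [2,3] "ate" : NP\N
  [3,8] S\(NP/S)   >
    [3,4] "today" : (S\(NP/S))/NP
    [4,8] NP   <
      [4,7] PP   >
        [4,6] PP/N   <
          [4,5] "here" : S
          [5,6] "which" : (PP/N)\S
        [6,7] "no" : N
      [7,8] "heard" : NP\PP

S/NP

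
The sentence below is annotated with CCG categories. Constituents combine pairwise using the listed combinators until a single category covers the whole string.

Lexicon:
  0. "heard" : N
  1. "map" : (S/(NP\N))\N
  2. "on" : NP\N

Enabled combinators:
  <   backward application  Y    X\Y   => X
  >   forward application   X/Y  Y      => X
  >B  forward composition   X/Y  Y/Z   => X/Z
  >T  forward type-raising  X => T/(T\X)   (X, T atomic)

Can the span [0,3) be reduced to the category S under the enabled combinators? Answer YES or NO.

YES

[0,3] S   >
  [0,2] S/(NP\N)   <
    [0,1] "heard" : N
    [1,2] "map" : (S/(NP\N))\N
  [2,3] "on" : NP\N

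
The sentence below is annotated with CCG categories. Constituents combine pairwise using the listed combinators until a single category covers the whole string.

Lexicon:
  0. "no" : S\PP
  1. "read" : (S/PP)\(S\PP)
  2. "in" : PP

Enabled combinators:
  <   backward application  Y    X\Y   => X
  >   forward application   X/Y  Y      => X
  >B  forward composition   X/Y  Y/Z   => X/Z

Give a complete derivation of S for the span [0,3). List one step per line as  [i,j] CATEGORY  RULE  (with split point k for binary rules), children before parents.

[0,1] S\PP  lex  "no"
[1,2] (S/PP)\(S\PP)  lex  "read"
[0,2] S/PP  <  k=1
[2,3] PP  lex  "in"
[0,3] S  >  k=2

[0,3] S   >
  [0,2] S/PP   <
    [0,1] "no" : S\PP
    [1,2] "read" : (S/PP)\(S\PP)
  [2,3] "in" : PP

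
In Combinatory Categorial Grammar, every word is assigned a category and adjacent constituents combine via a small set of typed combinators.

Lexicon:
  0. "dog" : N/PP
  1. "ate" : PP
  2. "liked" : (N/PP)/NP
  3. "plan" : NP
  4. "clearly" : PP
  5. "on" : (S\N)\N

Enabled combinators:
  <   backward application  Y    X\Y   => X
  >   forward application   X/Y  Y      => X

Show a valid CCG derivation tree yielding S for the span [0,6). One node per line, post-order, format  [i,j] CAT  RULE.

[0,1] N/PP  lex  "dog"
[1,2] PP  lex  "ate"
[0,2] N  >  k=1
[2,3] (N/PP)/NP  lex  "liked"
[3,4] NP  lex  "plan"
[2,4] N/PP  >  k=3
[4,5] PP  lex  "clearly"
[2,5] N  >  k=4
[5,6] (S\N)\N  lex  "on"
[2,6] S\N  <  k=5
[0,6] S  <  k=2

[0,6] S   <
  [0,2] N   >
    [0,1] "dog" : N/PP
    [1,2] "ate" : PP
  [2,6] S\N   <
    [2,5] N   >
      [2,4] N/PP   >
        [2,3] "liked" : (N/PP)/NP
        [3,4] "plan" : NP
      [4,5] "clearly" : PP
    [5,6] "on" : (S\N)\N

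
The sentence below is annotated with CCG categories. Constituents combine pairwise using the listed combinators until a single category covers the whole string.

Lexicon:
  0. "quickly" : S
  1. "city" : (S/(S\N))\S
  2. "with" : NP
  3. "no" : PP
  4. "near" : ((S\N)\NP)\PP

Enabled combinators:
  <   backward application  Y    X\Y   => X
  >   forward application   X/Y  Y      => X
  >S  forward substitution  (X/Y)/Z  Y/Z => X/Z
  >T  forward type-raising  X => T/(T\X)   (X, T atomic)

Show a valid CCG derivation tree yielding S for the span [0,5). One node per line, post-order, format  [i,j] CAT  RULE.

[0,1] S  lex  "quickly"
[1,2] (S/(S\N))\S  lex  "city"
[0,2] S/(S\N)  <  k=1
[2,3] NP  lex  "with"
[3,4] PP  lex  "no"
[4,5] ((S\N)\NP)\PP  lex  "near"
[3,5] (S\N)\NP  <  k=4
[2,5] S\N  <  k=3
[0,5] S  >  k=2

[0,5] S   >
  [0,2] S/(S\N)   <
    [0,1] "quickly" : S
    [1,2] "city" : (S/(S\N))\S
  [2,5] S\N   <
    [2,3] "with" : NP
    [3,5] (S\N)\NP   <
      [3,4] "no" : PP
      [4,5] "near" : ((S\N)\NP)\PP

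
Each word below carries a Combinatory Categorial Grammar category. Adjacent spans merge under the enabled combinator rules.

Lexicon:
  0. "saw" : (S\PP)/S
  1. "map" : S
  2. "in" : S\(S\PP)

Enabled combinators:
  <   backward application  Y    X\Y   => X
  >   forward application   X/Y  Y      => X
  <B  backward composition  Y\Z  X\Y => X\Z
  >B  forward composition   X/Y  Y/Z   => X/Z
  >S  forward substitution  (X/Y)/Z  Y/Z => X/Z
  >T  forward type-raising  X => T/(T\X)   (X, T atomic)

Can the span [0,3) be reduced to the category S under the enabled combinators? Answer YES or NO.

YES

[0,3] S   <
  [0,2] S\PP   >
    [0,1] "saw" : (S\PP)/S
    [1,2] "map" : S
  [2,3] "in" : S\(S\PP)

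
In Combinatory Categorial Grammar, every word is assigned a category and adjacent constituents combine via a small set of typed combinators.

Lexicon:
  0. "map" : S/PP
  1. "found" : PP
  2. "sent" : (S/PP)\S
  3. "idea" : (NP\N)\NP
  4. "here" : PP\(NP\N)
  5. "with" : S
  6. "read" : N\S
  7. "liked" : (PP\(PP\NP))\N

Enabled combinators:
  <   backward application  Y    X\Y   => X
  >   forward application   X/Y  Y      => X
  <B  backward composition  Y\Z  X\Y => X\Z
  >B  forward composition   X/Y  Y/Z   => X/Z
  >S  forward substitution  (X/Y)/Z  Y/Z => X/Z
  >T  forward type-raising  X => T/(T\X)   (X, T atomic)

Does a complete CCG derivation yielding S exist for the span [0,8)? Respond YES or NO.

YES

[0,8] S   >
  [0,3] S/PP   <
    [0,2] S   >
      [0,1] "map" : S/PP
      [1,2] "found" : PP
    [2,3] "sent" : (S/PP)\S
  [3,8] PP   <
    [3,5] PP\NP   <B
      [3,4] "idea" : (NP\N)\NP
      [4,5] "here" : PP\(NP\N)
    [5,8] PP\(PP\NP)   <
      [5,7] N   >
        [5,6] N/(N\S)   >T
          [5,6] "with" : S
        [6,7] "read" : N\S
      [7,8] "liked" : (PP\(PP\NP))\N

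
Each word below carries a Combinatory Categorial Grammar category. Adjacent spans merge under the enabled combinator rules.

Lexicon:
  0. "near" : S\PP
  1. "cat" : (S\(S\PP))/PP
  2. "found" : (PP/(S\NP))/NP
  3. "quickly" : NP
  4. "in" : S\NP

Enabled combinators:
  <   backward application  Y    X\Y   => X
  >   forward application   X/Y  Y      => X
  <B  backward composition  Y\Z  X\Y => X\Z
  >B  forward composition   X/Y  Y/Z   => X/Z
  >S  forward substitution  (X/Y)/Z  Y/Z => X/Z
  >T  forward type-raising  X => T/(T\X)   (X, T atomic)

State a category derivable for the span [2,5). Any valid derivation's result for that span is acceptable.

[0,5] S   <
  [0,1] "near" : S\PP
  [1,5] S\(S\PP)   >
    [1,2] "cat" : (S\(S\PP))/PP
    [2,5] PP   >
      [2,4] PP/(S\NP)   >
        [2,3] "found" : (PP/(S\NP))/NP
        [3,4] "quickly" : NP
      [4,5] "in" : S\NP

PP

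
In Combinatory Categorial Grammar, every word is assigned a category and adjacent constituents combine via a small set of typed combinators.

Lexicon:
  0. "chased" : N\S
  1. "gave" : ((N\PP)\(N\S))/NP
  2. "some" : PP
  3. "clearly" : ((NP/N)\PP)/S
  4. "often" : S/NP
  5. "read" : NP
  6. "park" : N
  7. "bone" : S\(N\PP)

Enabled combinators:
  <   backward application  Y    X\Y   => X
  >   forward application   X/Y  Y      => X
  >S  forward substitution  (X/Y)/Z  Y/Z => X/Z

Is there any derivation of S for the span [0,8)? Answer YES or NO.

[0,8] S   <
  [0,7] N\PP   <
    [0,1] "chased" : N\S
    [1,7] (N\PP)\(N\S)   >
      [1,2] "gave" : ((N\PP)\(N\S))/NP
      [2,7] NP   >
        [2,6] NP/N   <
          [2,3] "some" : PP
          [3,6] (NP/N)\PP   >
            [3,4] "clearly" : ((NP/N)\PP)/S
            [4,6] S   >
              [4,5] "often" : S/NP
              [5,6] "read" : NP
        [6,7] "park" : N
  [7,8] "bone" : S\(N\PP)

YES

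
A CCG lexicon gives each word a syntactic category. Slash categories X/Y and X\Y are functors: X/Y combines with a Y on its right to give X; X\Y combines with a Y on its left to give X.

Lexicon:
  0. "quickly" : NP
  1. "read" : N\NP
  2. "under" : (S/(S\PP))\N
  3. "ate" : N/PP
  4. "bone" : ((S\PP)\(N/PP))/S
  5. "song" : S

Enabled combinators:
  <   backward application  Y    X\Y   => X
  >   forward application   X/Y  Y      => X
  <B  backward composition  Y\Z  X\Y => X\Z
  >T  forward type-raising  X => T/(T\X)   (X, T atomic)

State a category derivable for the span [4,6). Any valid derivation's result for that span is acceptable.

[0,6] S   >
  [0,3] S/(S\PP)   <
    [0,2] N   <
      [0,1] "quickly" : NP
      [1,2] "read" : N\NP
    [2,3] "under" : (S/(S\PP))\N
  [3,6] S\PP   <
    [3,4] "ate" : N/PP
    [4,6] (S\PP)\(N/PP)   >
      [4,5] "bone" : ((S\PP)\(N/PP))/S
      [5,6] "song" : S

(S\PP)\(N/PP)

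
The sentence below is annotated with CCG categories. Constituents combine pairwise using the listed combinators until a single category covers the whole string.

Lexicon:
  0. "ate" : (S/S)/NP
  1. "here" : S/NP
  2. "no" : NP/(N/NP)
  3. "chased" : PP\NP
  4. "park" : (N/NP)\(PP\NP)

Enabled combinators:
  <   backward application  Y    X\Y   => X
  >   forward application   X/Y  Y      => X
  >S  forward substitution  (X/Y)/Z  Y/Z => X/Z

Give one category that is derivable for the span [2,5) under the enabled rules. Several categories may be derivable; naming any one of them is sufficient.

[0,5] S   >
  [0,2] S/NP   >S
    [0,1] "ate" : (S/S)/NP
    [1,2] "here" : S/NP
  [2,5] NP   >
    [2,3] "no" : NP/(N/NP)
    [3,5] N/NP   <
      [3,4] "chased" : PP\NP
      [4,5] "park" : (N/NP)\(PP\NP)

NP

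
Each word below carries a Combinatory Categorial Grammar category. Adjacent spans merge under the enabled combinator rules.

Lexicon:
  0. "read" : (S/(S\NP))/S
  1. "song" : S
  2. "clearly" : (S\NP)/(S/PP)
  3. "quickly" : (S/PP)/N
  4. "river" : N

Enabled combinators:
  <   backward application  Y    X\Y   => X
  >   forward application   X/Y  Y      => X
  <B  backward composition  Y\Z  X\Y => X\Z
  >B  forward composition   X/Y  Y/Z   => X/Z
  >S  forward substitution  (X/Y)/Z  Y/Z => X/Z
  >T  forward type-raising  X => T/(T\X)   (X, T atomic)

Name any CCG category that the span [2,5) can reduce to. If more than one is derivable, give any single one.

[0,5] S   >
  [0,2] S/(S\NP)   >
    [0,1] "read" : (S/(S\NP))/S
    [1,2] "song" : S
  [2,5] S\NP   >
    [2,3] "clearly" : (S\NP)/(S/PP)
    [3,5] S/PP   >
      [3,4] "quickly" : (S/PP)/N
      [4,5] "river" : N

S\NP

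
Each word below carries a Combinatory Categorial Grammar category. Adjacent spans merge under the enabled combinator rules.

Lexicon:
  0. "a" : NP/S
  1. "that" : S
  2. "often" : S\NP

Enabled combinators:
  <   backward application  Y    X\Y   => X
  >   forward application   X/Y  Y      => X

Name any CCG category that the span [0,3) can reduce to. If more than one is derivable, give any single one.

S

[0,3] S   <
  [0,2] NP   >
    [0,1] "a" : NP/S
    [1,2] "that" : S
  [2,3] "often" : S\NP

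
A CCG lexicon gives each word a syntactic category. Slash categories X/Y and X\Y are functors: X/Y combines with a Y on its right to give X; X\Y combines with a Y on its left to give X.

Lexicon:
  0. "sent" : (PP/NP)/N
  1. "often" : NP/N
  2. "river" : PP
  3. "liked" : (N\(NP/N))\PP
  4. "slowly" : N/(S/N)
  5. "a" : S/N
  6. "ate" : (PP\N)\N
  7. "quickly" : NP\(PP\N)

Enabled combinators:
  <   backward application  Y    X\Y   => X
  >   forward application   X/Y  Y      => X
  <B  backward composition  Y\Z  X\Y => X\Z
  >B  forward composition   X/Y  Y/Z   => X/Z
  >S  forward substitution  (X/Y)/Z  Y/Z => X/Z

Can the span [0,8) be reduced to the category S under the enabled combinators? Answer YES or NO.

(PP/NP)/N NP/N PP (N\(NP/N))\PP N/(S/N) S/N (PP\N)\N NP\(PP\N)
CKY chart[0,8] = {PP}; S ∉ chart

NO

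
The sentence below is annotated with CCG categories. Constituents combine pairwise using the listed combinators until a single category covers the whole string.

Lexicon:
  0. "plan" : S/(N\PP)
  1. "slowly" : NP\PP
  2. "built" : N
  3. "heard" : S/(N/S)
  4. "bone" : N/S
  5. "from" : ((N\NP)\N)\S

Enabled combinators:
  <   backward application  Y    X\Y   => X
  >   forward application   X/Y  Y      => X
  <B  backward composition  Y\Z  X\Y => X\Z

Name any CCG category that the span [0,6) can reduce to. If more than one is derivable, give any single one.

[0,6] S   >
  [0,1] "plan" : S/(N\PP)
  [1,6] N\PP   <B
    [1,2] "slowly" : NP\PP
    [2,6] N\NP   <
      [2,3] "built" : N
      [3,6] (N\NP)\N   <
        [3,5] S   >
          [3,4] "heard" : S/(N/S)
          [4,5] "bone" : N/S
        [5,6] "from" : ((N\NP)\N)\S

S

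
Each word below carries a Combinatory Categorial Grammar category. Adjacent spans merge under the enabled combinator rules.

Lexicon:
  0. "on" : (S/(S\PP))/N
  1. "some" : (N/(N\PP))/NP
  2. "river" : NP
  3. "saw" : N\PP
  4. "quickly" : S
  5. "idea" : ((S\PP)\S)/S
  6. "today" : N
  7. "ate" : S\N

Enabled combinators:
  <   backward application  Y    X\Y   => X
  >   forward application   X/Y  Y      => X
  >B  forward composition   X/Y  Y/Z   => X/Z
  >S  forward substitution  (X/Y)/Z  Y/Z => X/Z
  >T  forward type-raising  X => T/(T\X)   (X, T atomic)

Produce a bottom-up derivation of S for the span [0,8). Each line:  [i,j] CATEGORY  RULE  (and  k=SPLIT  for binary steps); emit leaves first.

[0,1] (S/(S\PP))/N  lex  "on"
[1,2] (N/(N\PP))/NP  lex  "some"
[2,3] NP  lex  "river"
[1,3] N/(N\PP)  >  k=2
[3,4] N\PP  lex  "saw"
[1,4] N  >  k=3
[0,4] S/(S\PP)  >  k=1
[4,5] S  lex  "quickly"
[5,6] ((S\PP)\S)/S  lex  "idea"
[6,7] N  lex  "today"
[6,7] S/(S\N)  >T
[7,8] S\N  lex  "ate"
[6,8] S  >  k=7
[5,8] (S\PP)\S  >  k=6
[4,8] S\PP  <  k=5
[0,8] S  >  k=4

[0,8] S   >
  [0,4] S/(S\PP)   >
    [0,1] "on" : (S/(S\PP))/N
    [1,4] N   >
      [1,3] N/(N\PP)   >
        [1,2] "some" : (N/(N\PP))/NP
        [2,3] "river" : NP
      [3,4] "saw" : N\PP
  [4,8] S\PP   <
    [4,5] "quickly" : S
    [5,8] (S\PP)\S   >
      [5,6] "idea" : ((S\PP)\S)/S
      [6,8] S   >
        [6,7] S/(S\N)   >T
          [6,7] "today" : N
        [7,8] "ate" : S\N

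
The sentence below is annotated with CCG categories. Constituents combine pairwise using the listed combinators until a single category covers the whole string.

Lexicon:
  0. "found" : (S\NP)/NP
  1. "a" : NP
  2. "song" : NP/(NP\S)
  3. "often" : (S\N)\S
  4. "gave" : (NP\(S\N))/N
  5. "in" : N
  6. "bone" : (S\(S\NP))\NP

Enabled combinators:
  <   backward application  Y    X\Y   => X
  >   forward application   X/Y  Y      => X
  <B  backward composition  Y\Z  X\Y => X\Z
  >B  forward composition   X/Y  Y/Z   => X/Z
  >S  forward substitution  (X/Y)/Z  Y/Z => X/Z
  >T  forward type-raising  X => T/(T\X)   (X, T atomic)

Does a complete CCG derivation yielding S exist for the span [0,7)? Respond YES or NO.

YES

[0,7] S   <
  [0,2] S\NP   >
    [0,1] "found" : (S\NP)/NP
    [1,2] "a" : NP
  [2,7] S\(S\NP)   <
    [2,6] NP   >
      [2,3] "song" : NP/(NP\S)
      [3,6] NP\S   <B
        [3,4] "often" : (S\N)\S
        [4,6] NP\(S\N)   >
          [4,5] "gave" : (NP\(S\N))/N
          [5,6] "in" : N
    [6,7] "bone" : (S\(S\NP))\NP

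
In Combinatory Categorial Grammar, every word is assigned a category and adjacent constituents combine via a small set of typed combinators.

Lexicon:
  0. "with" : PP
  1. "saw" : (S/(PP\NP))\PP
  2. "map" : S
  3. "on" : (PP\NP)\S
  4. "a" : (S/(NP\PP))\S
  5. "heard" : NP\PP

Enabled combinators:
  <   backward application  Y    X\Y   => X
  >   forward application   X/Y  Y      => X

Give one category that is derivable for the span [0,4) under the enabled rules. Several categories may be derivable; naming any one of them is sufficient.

S

[0,6] S   >
  [0,5] S/(NP\PP)   <
    [0,4] S   >
      [0,2] S/(PP\NP)   <
        [0,1] "with" : PP
        [1,2] "saw" : (S/(PP\NP))\PP
      [2,4] PP\NP   <
        [2,3] "map" : S
        [3,4] "on" : (PP\NP)\S
    [4,5] "a" : (S/(NP\PP))\S
  [5,6] "heard" : NP\PP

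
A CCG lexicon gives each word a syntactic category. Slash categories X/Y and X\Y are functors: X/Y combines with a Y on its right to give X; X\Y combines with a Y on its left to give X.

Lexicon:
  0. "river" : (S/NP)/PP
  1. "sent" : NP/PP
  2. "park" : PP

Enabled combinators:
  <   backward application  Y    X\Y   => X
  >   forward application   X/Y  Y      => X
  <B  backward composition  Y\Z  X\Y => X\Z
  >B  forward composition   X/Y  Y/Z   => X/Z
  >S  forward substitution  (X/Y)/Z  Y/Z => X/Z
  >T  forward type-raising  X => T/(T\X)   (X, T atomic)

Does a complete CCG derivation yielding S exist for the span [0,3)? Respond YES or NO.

YES

[0,3] S   >
  [0,2] S/PP   >S
    [0,1] "river" : (S/NP)/PP
    [1,2] "sent" : NP/PP
  [2,3] "park" : PP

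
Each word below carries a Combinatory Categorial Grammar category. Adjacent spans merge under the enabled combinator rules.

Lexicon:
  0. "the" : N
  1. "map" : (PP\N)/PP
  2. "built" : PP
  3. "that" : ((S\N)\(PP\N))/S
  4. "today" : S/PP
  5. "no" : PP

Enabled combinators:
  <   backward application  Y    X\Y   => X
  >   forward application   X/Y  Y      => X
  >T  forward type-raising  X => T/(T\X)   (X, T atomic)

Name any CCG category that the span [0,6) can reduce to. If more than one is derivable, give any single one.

[0,6] S   >
  [0,1] S/(S\N)   >T
    [0,1] "the" : N
  [1,6] S\N   <
    [1,3] PP\N   >
      [1,2] "map" : (PP\N)/PP
      [2,3] "built" : PP
    [3,6] (S\N)\(PP\N)   >
      [3,4] "that" : ((S\N)\(PP\N))/S
      [4,6] S   >
        [4,5] "today" : S/PP
        [5,6] "no" : PP

S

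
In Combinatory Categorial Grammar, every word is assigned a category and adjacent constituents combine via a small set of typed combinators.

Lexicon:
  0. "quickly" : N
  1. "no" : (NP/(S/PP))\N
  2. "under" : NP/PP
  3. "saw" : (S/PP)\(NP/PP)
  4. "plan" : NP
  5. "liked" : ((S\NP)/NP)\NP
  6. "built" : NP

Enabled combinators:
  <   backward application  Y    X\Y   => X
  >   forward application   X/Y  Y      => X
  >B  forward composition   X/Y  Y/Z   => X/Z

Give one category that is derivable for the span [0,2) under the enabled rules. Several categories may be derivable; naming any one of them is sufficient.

NP/(S/PP)

[0,7] S   <
  [0,4] NP   >
    [0,2] NP/(S/PP)   <
      [0,1] "quickly" : N
      [1,2] "no" : (NP/(S/PP))\N
    [2,4] S/PP   <
      [2,3] "under" : NP/PP
      [3,4] "saw" : (S/PP)\(NP/PP)
  [4,7] S\NP   >
    [4,6] (S\NP)/NP   <
      [4,5] "plan" : NP
      [5,6] "liked" : ((S\NP)/NP)\NP
    [6,7] "built" : NP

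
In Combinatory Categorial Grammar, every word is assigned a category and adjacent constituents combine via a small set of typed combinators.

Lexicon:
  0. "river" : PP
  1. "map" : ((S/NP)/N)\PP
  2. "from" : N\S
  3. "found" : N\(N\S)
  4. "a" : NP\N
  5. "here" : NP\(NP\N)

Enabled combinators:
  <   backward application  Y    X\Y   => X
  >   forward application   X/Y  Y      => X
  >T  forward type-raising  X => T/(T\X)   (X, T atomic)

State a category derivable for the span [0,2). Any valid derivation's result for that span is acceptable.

[0,6] S   >
  [0,4] S/NP   >
    [0,2] (S/NP)/N   <
      [0,1] "river" : PP
      [1,2] "map" : ((S/NP)/N)\PP
    [2,4] N   <
      [2,3] "from" : N\S
      [3,4] "found" : N\(N\S)
  [4,6] NP   <
    [4,5] "a" : NP\N
    [5,6] "here" : NP\(NP\N)

(S/NP)/N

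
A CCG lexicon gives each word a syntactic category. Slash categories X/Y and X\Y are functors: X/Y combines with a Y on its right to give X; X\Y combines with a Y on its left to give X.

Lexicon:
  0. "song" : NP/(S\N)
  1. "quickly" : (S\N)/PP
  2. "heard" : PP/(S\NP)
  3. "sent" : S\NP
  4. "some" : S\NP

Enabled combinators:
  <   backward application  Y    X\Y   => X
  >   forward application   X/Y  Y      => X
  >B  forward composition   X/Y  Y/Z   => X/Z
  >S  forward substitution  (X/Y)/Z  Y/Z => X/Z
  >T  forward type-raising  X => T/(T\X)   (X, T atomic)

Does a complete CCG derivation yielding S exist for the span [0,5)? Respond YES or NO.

YES

[0,5] S   <
  [0,4] NP   >
    [0,1] "song" : NP/(S\N)
    [1,4] S\N   >
      [1,2] "quickly" : (S\N)/PP
      [2,4] PP   >
        [2,3] "heard" : PP/(S\NP)
        [3,4] "sent" : S\NP
  [4,5] "some" : S\NP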